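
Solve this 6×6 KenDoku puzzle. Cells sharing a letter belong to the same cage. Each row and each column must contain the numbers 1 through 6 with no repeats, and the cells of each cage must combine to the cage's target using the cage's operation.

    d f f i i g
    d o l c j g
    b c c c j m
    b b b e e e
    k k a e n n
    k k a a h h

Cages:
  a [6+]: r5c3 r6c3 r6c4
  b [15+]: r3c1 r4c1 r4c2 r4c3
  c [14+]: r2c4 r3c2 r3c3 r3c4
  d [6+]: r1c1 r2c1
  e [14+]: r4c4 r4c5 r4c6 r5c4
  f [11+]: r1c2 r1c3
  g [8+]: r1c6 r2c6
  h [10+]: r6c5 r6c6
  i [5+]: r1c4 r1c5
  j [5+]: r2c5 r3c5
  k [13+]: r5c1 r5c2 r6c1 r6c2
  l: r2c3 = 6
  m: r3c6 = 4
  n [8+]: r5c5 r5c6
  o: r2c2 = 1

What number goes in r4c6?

O is a freebie, leaving r2c2 = 1.
L is a freebie, so r2c3 = 6.
Cage m is given, which forces r3c6 = 4.
Column 6 already has 4, so r6c6 = 6.
The two cells of cage f must have sum 11, leaving r1c2 = 6.
Column 3 now contains 6, which forces r1c3 = 5.
Row 1 already has 5, leaving r1c6 = 3.
Column 6 now contains 3; hence r2c6 = 5.
Column 6 now contains 5, leaving r5c6 = 2.
6 is placed in row 6, so r6c5 = 4.
Cage i's pair has sum 5, leaving r1c4 = 4.
Cage i's pair has sum 5, which forces r1c5 = 1.
2 is placed in column 6, leaving r4c6 = 1.
Cage n's pair has sum 8, leaving r5c5 = 6.
4 is placed in row 1, so r1c1 = 2.
Cage d's pair has sum 6, leaving r2c1 = 4.
Cage c has sum 14, so r3c4 = 6.
Column 4 already has 6, leaving r4c4 = 3.
The 4 cells of cage e must have sum 14, so r5c4 = 5.
Column 4 already has 3, which forces r2c4 = 2.
Row 2 already has 2, leaving r2c5 = 3.
The 4 cells of cage b must have sum 15, so r3c1 = 3.
Cage c needs sum 14, leaving r3c2 = 5.
The 4 cells of cage c must have sum 14, leaving r3c3 = 1.
Column 5 already has 3; hence r3c5 = 2.
The 4 cells of cage b must have sum 15, so r4c1 = 6.
Cage e needs sum 14; hence r4c5 = 5.
Column 1 already has 3, so r5c1 = 1.
Cage k has sum 13, which forces r5c2 = 4.
Column 3 already has 1; hence r5c3 = 3.
Column 1 now contains 1; hence r6c1 = 5.
Column 2 already has 5, leaving r6c2 = 3.
Column 3 already has 3, which forces r6c3 = 2.
2 is placed in column 4; hence r6c4 = 1.
Column 2 already has 4, which forces r4c2 = 2.
2 is placed in column 3, leaving r4c3 = 4.
The full grid is 2 6 5 4 1 3 / 4 1 6 2 3 5 / 3 5 1 6 2 4 / 6 2 4 3 5 1 / 1 4 3 5 6 2 / 5 3 2 1 4 6.

1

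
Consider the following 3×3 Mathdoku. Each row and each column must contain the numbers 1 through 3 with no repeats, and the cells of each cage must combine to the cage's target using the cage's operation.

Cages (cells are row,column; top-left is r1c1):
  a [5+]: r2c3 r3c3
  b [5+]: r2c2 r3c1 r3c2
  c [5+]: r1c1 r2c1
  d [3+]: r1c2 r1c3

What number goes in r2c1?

2

The only place for 3 in row 1 is r1c1.
Column 1 now contains 3; hence r2c1 = 2.
Row 2 now contains 2, leaving r2c2 = 1.
Row 2 now contains 2, so r2c3 = 3.
Column 1 already has 2, so r3c1 = 1.
Column 2 already has 1, which forces r3c2 = 3.
Column 3 already has 3, leaving r3c3 = 2.
Column 2 already has 1, which forces r1c2 = 2.
Column 3 now contains 2, leaving r1c3 = 1.
Filled in: 3 2 1 / 2 1 3 / 1 3 2.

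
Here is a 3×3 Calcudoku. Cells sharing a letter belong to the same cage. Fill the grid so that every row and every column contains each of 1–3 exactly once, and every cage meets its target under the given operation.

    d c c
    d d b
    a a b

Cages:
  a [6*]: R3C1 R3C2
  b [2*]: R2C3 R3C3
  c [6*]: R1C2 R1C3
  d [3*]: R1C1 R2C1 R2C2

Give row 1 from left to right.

Cage d has product 3, so R1C1 = 1.
Cage d needs product 3, leaving R2C1 = 3.
The 3 cells of cage d must have product 3, leaving R2C2 = 1.
1 is placed in row 2, which forces R2C3 = 2.
3 is placed in column 1, which forces R3C1 = 2.
2 is placed in row 3, leaving R3C2 = 3.
Column 3 already has 2, which forces R3C3 = 1.
Column 2 now contains 3, so R1C2 = 2.
Column 3 already has 2, leaving R1C3 = 3.
The full grid is 1 2 3 / 3 1 2 / 2 3 1.

1 2 3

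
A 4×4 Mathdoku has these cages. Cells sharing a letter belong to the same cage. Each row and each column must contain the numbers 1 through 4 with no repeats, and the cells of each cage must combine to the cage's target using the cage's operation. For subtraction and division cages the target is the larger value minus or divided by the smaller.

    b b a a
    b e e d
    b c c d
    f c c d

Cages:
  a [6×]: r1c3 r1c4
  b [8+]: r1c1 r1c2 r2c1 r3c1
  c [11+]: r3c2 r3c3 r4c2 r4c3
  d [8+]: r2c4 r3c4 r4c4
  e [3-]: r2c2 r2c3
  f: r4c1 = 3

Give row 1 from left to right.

F is a freebie, so r4c1 = 3.
Cage b needs sum 8, which forces r1c2 = 1.
Column 2 already has 1; hence r2c2 = 4.
4 is placed in row 2; hence r2c3 = 1.
Row 2 now contains 1, leaving r2c4 = 3.
4 is placed in column 2; hence r4c2 = 2.
Row 4 already has 2; hence r4c3 = 4.
Row 4 now contains 4, which forces r4c4 = 1.
Cage b needs sum 8, leaving r1c1 = 4.
Cage a's pair has product 6, leaving r1c3 = 3.
Column 4 already has 3, which forces r1c4 = 2.
Row 2 now contains 1, leaving r2c1 = 2.
Cage b needs sum 8; hence r3c1 = 1.
2 is placed in column 2, which forces r3c2 = 3.
Cage c needs sum 11, so r3c3 = 2.
1 is placed in column 4, so r3c4 = 4.
Completed grid: 4 1 3 2 / 2 4 1 3 / 1 3 2 4 / 3 2 4 1.

4 1 3 2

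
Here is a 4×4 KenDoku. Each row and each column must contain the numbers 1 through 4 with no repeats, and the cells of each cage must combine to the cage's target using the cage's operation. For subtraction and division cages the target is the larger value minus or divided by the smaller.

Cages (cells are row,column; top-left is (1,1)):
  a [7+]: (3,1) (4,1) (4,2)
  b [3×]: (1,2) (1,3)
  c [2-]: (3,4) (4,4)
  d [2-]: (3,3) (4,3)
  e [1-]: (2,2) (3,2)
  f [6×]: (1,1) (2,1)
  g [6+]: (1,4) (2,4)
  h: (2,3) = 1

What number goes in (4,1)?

1

Cage h is given, leaving (2,3) = 1.
The two cells of cage b must have product 3, so (1,2) = 1.
Column 3 already has 1, leaving (1,3) = 3.
Row 1 now contains 3, which forces (1,1) = 2.
2 is placed in row 1, so (1,4) = 4.
The two cells of cage f must have product 6, which forces (2,1) = 3.
Column 4 now contains 4, leaving (2,4) = 2.
Row 2 already has 2, so (2,2) = 4.
The two cells of cage e must have difference 1, which forces (3,2) = 3.
Row 3 already has 3, leaving (3,4) = 1.
The 3 cells of cage a must have sum 7, leaving (4,2) = 2.
Row 4 now contains 2, which forces (4,3) = 4.
Column 4 already has 1, leaving (4,4) = 3.
1 is placed in row 3; hence (3,1) = 4.
4 is placed in column 3, so (3,3) = 2.
Row 4 already has 4; hence (4,1) = 1.
Completed grid: 2 1 3 4 / 3 4 1 2 / 4 3 2 1 / 1 2 4 3.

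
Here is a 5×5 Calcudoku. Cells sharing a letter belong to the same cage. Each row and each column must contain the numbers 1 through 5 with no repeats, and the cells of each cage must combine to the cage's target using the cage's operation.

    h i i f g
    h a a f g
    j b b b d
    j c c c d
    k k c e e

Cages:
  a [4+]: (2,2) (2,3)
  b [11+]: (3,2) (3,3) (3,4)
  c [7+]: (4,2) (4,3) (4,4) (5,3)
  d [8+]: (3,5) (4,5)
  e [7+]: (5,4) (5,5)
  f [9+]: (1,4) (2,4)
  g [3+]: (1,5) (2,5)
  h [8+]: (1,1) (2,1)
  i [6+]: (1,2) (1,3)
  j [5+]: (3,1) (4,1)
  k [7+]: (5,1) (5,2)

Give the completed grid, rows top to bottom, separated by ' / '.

The 4 cells of cage c must have sum 7, which forces (5,3) = 1.
The two cells of cage a must have sum 4, which forces (2,2) = 1.
Column 3 now contains 1, which forces (2,3) = 3.
Row 2 already has 1, so (2,5) = 2.
Column 3 already has 3; hence (4,3) = 2.
The two cells of cage h must have sum 8, which forces (1,1) = 3.
Cage i needs two cells with sum 6; hence (1,2) = 2.
Cage i needs two cells with sum 6, which forces (1,3) = 4.
Row 1 already has 4; hence (1,4) = 5.
2 is placed in column 5; hence (1,5) = 1.
3 is placed in row 2; hence (2,1) = 5.
5 is placed in column 4, so (2,4) = 4.
Column 3 now contains 4, leaving (3,3) = 5.
4 is placed in column 4, so (3,4) = 2.
5 is placed in row 3, which forces (3,5) = 3.
Row 4 already has 2; hence (4,2) = 3.
The 4 cells of cage c must have sum 7, leaving (4,4) = 1.
Column 5 already has 3, leaving (4,5) = 5.
Column 4 already has 2; hence (5,4) = 3.
Column 5 already has 5, so (5,5) = 4.
Cage j's pair has sum 5, so (3,1) = 1.
5 is placed in row 3, which forces (3,2) = 4.
1 is placed in row 4; hence (4,1) = 4.
4 is placed in row 5, which forces (5,1) = 2.
4 is placed in row 5, so (5,2) = 5.

3 2 4 5 1 / 5 1 3 4 2 / 1 4 5 2 3 / 4 3 2 1 5 / 2 5 1 3 4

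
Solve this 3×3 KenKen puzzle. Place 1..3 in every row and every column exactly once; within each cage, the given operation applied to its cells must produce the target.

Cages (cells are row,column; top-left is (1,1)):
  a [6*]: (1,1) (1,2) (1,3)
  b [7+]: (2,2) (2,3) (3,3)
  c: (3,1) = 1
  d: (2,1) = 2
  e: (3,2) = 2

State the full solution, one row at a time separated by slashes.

3 1 2 / 2 3 1 / 1 2 3

D is a freebie, which forces (2,1) = 2.
Row 2 now contains 2, leaving (2,2) = 3.
Row 2 already has 3; hence (2,3) = 1.
Cage c is a single given cell, leaving (3,1) = 1.
Cage e is a single given cell, leaving (3,2) = 2.
2 is placed in row 3; hence (3,3) = 3.
1 is placed in column 1, which forces (1,1) = 3.
Column 2 already has 2, leaving (1,2) = 1.
3 is placed in column 3; hence (1,3) = 2.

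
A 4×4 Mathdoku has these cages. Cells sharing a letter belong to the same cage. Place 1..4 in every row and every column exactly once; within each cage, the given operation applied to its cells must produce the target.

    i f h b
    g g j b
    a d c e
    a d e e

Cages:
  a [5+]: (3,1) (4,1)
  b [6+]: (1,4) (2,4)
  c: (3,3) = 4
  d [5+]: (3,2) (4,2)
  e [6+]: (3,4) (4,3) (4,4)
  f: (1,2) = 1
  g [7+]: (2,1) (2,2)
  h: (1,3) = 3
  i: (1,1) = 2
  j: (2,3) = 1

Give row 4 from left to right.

4 3 2 1

Cage i is a single given cell, leaving (1,1) = 2.
Cage f is a single given cell, which forces (1,2) = 1.
Cage h is a single given cell, which forces (1,3) = 3.
Row 1 now contains 2; hence (1,4) = 4.
Cage j is given, so (2,3) = 1.
Column 4 now contains 4, leaving (2,4) = 2.
Cage c is a single given cell, so (3,3) = 4.
Column 3 already has 1; hence (4,3) = 2.
The two cells of cage a must have sum 5, so (3,1) = 1.
Cage d needs two cells with sum 5; hence (3,2) = 2.
Row 3 already has 1, which forces (3,4) = 3.
Cage a needs two cells with sum 5, leaving (4,1) = 4.
Cage d needs two cells with sum 5, leaving (4,2) = 3.
Column 4 now contains 3, leaving (4,4) = 1.
Column 1 now contains 4, leaving (2,1) = 3.
Column 2 now contains 3, leaving (2,2) = 4.
Completed grid: 2 1 3 4 / 3 4 1 2 / 1 2 4 3 / 4 3 2 1.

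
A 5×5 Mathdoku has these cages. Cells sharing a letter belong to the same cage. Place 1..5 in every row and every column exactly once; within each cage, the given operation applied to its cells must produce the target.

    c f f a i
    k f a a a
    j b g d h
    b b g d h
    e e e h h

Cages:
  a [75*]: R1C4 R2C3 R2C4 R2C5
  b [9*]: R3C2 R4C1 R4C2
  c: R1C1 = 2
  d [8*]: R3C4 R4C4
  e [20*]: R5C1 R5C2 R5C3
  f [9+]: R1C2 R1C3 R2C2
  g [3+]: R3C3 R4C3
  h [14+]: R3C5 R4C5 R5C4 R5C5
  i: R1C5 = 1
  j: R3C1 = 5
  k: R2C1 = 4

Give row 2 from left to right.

C is a freebie; hence R1C1 = 2.
Cage a needs product 75, which forces R1C4 = 5.
Cage i is given, leaving R1C5 = 1.
Cage k is a single given cell; hence R2C1 = 4.
Cage j is given, which forces R3C1 = 5.
Cage b needs product 9, leaving R3C2 = 3.
The 3 cells of cage b must have product 9, so R4C1 = 3.
Cage b has product 9, which forces R4C2 = 1.
Row 4 already has 1; hence R4C3 = 2.
Row 4 now contains 2, so R4C4 = 4.
4 is placed in row 4, so R4C5 = 5.
Column 1 now contains 5, leaving R5C1 = 1.
Column 2 already has 3, leaving R1C2 = 4.
Cage f has sum 9, so R1C3 = 3.
Cage f has sum 9; hence R2C2 = 2.
The 4 cells of cage a must have product 75; hence R2C3 = 5.
Cage a needs product 75, leaving R2C4 = 1.
Column 5 now contains 5, so R2C5 = 3.
Column 3 now contains 2, so R3C3 = 1.
Column 4 now contains 4, so R3C4 = 2.
Row 3 now contains 2; hence R3C5 = 4.
Column 2 already has 4, leaving R5C2 = 5.
Column 3 already has 5, leaving R5C3 = 4.
Column 4 already has 2, which forces R5C4 = 3.
Column 5 already has 4; hence R5C5 = 2.
The full grid is 2 4 3 5 1 / 4 2 5 1 3 / 5 3 1 2 4 / 3 1 2 4 5 / 1 5 4 3 2.

4 2 5 1 3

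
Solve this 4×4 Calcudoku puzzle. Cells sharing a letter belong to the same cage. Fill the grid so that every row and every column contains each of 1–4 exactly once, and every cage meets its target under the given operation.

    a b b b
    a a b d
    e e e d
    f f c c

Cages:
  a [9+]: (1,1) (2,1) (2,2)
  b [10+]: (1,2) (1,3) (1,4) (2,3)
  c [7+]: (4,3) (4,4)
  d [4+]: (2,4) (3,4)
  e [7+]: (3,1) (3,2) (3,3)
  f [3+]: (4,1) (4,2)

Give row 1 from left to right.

4 3 1 2

The only place for 3 in row 3 is (3,4).
Column 4 already has 3, which forces (2,4) = 1.
Cage c's pair has sum 7, so (4,3) = 3.
Column 4 already has 3, which forces (4,4) = 4.
The 4 cells of cage b must have sum 10; hence (1,2) = 3.
Cage b has sum 10, which forces (1,3) = 1.
4 is placed in column 4, leaving (1,4) = 2.
The 4 cells of cage b must have sum 10, which forces (2,3) = 4.
Column 3 now contains 4, leaving (3,3) = 2.
Row 1 now contains 2, leaving (1,1) = 4.
Cage a needs sum 9, leaving (2,1) = 3.
Row 2 already has 4, leaving (2,2) = 2.
Column 1 now contains 4, so (3,1) = 1.
1 is placed in row 3, leaving (3,2) = 4.
1 is placed in column 1, so (4,1) = 2.
2 is placed in column 2, leaving (4,2) = 1.
The full grid is 4 3 1 2 / 3 2 4 1 / 1 4 2 3 / 2 1 3 4.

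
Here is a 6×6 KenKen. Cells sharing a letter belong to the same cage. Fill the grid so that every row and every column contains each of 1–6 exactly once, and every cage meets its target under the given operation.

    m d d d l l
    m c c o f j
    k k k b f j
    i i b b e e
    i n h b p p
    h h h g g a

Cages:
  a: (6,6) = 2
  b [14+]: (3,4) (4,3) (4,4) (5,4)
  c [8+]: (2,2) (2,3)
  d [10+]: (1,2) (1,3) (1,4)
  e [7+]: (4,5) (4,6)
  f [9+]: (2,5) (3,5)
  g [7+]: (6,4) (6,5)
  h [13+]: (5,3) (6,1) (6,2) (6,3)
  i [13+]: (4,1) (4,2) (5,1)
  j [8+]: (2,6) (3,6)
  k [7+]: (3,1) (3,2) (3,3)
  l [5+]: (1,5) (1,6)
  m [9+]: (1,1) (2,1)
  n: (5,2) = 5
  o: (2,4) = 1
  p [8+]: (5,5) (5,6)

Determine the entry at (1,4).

Cage o is given; hence (2,4) = 1.
Cage n is a single given cell, so (5,2) = 5.
Cage a is given, which forces (6,6) = 2.
The two cells of cage p must have sum 8, so (5,5) = 2.
The two cells of cage p must have sum 8; hence (5,6) = 6.
The only place for 1 in row 5 is (5,3).
Row 4 needs a 1, and only (4,6) is open for it.
Cage l's pair has sum 5; hence (1,5) = 1.
Column 6 already has 1; hence (1,6) = 4.
The two cells of cage e must have sum 7, so (4,5) = 6.
Cage i needs sum 13; hence (4,1) = 5.
Cage i has sum 13; hence (4,2) = 4.
Cage i needs sum 13; hence (5,1) = 4.
Row 5 already has 4; hence (5,4) = 3.
Column 4 already has 3; hence (6,4) = 4.
4 is placed in row 6; hence (6,5) = 3.
Cage k needs sum 7; hence (3,3) = 4.
Cage b needs sum 14, which forces (3,4) = 6.
4 is placed in row 3, so (3,5) = 5.
Row 3 already has 5, leaving (3,6) = 3.
Cage b has sum 14, so (4,3) = 3.
Column 4 already has 3; hence (4,4) = 2.
Cage h has sum 13, so (6,3) = 5.
The 3 cells of cage d must have sum 10, so (1,2) = 3.
5 is placed in column 3; hence (1,3) = 2.
2 is placed in column 4, leaving (1,4) = 5.
Column 3 now contains 2, which forces (2,3) = 6.
5 is placed in column 5; hence (2,5) = 4.
Column 6 now contains 3, leaving (2,6) = 5.
3 is placed in row 1; hence (1,1) = 6.
Row 2 already has 6; hence (2,1) = 3.
Row 2 already has 6, so (2,2) = 2.
Column 2 already has 2; hence (3,2) = 1.
Column 1 now contains 6; hence (6,1) = 1.
1 is placed in column 2; hence (6,2) = 6.
Row 3 now contains 1, so (3,1) = 2.
Completed grid: 6 3 2 5 1 4 / 3 2 6 1 4 5 / 2 1 4 6 5 3 / 5 4 3 2 6 1 / 4 5 1 3 2 6 / 1 6 5 4 3 2.

5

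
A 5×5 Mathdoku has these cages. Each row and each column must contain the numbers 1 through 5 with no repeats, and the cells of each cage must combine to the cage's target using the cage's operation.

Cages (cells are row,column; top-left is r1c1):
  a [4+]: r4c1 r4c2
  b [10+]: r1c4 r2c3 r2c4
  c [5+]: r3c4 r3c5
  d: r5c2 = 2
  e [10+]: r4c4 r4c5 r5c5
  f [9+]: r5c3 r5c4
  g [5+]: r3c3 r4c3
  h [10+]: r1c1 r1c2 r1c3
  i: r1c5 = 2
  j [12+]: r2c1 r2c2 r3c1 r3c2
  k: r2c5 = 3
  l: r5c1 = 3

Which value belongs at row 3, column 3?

3

I is a freebie, which forces r1c5 = 2.
K is a freebie, so r2c5 = 3.
Cage l is a single given cell, which forces r5c1 = 3.
Cage d is a single given cell; hence r5c2 = 2.
Column 1 already has 3, so r4c1 = 1.
Cage a needs two cells with sum 4, so r4c2 = 3.
The 3 cells of cage e must have sum 10, so r5c5 = 1.
Cage c's pair has sum 5, leaving r3c4 = 1.
1 is placed in column 5, which forces r3c5 = 4.
Column 5 now contains 4, which forces r4c5 = 5.
Cage j needs sum 12, leaving r2c1 = 4.
Cage j has sum 12, which forces r2c2 = 1.
Cage j has sum 12, which forces r3c1 = 2.
4 is placed in row 3, which forces r3c2 = 5.
Row 3 already has 1, so r3c3 = 3.
Cage g's pair has sum 5, so r4c3 = 2.
5 is placed in row 4, which forces r4c4 = 4.
Column 4 already has 4, leaving r5c4 = 5.
4 is placed in column 1, leaving r1c1 = 5.
Column 2 now contains 5; hence r1c2 = 4.
The 3 cells of cage h must have sum 10; hence r1c3 = 1.
5 is placed in column 4, so r1c4 = 3.
Column 3 already has 2; hence r2c3 = 5.
5 is placed in column 4, so r2c4 = 2.
Row 5 already has 5, so r5c3 = 4.
Completed grid: 5 4 1 3 2 / 4 1 5 2 3 / 2 5 3 1 4 / 1 3 2 4 5 / 3 2 4 5 1.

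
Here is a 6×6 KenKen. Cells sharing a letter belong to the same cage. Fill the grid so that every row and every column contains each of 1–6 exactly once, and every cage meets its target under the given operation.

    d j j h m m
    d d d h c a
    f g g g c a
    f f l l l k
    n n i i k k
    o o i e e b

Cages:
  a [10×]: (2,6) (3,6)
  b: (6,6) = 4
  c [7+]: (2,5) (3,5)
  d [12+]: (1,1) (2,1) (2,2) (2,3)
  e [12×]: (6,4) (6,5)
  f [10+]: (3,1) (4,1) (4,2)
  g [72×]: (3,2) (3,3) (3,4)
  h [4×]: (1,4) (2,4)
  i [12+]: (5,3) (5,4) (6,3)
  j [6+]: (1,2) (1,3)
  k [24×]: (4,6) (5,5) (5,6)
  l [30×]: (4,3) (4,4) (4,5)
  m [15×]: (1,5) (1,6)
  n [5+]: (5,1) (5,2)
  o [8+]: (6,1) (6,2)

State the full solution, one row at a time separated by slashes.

B is a freebie, which forces (6,6) = 4.
The only place for 6 in row 1 is (1,1).
Row 2 needs a 6, and only (2,5) is open for it.
The two cells of cage c must have sum 7, which forces (3,5) = 1.
Cage e needs two cells with product 12, which forces (6,4) = 6.
Column 5 now contains 6, leaving (6,5) = 2.
Column 5 now contains 2, which forces (5,5) = 4.
Row 2 needs a 4, and only (2,4) is open for it.
Column 4 already has 4, which forces (1,4) = 1.
Column 4 already has 4; hence (3,4) = 3.
Column 4 now contains 3; hence (5,4) = 5.
Column 4 already has 5; hence (4,4) = 2.
Row 2 needs a 5, and only (2,6) is open for it.
Cage m needs two cells with product 15, so (1,5) = 5.
Column 6 now contains 5; hence (1,6) = 3.
Column 6 now contains 5, leaving (3,6) = 2.
Column 5 already has 5, which forces (4,5) = 3.
3 is placed in row 4, so (4,3) = 5.
5 is placed in column 3, leaving (6,3) = 1.
Cage f needs sum 10, which forces (3,1) = 5.
Cage i needs sum 12; hence (5,3) = 6.
6 is placed in row 5, so (5,6) = 1.
Column 1 already has 5, so (6,1) = 3.
3 is placed in row 6; hence (6,2) = 5.
The 3 cells of cage g must have product 72, so (3,2) = 6.
Column 3 already has 6, so (3,3) = 4.
Column 6 already has 1, which forces (4,6) = 6.
Column 1 already has 3, leaving (5,1) = 2.
Cage n needs two cells with sum 5, which forces (5,2) = 3.
Cage j's pair has sum 6, leaving (1,2) = 4.
Column 3 now contains 4; hence (1,3) = 2.
Column 1 already has 2, which forces (2,1) = 1.
The 4 cells of cage d must have sum 12, which forces (2,2) = 2.
Cage d needs sum 12; hence (2,3) = 3.
Column 1 now contains 1, which forces (4,1) = 4.
Column 2 now contains 4, so (4,2) = 1.

6 4 2 1 5 3 / 1 2 3 4 6 5 / 5 6 4 3 1 2 / 4 1 5 2 3 6 / 2 3 6 5 4 1 / 3 5 1 6 2 4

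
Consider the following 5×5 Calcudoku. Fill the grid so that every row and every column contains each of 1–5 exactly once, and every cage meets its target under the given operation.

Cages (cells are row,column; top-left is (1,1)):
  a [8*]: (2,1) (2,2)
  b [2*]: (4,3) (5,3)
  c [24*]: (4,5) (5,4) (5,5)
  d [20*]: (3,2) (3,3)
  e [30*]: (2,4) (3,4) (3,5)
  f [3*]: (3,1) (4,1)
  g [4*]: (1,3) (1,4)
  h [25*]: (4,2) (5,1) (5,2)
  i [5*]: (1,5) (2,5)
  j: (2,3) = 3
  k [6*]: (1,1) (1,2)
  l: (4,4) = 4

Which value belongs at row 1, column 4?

J is a freebie, leaving (2,3) = 3.
Cage h needs product 25; hence (4,2) = 5.
Cage l is given, leaving (4,4) = 4.
The 3 cells of cage h must have product 25, leaving (5,1) = 5.
Cage h has product 25, leaving (5,2) = 1.
Row 5 already has 1, so (5,3) = 2.
Row 5 already has 2, so (5,4) = 3.
Row 5 now contains 3, so (5,5) = 4.
Cage g needs two cells with product 4, which forces (1,3) = 4.
Column 4 already has 4; hence (1,4) = 1.
1 is placed in row 1; hence (1,5) = 5.
Column 5 already has 5, which forces (2,5) = 1.
Column 2 already has 5; hence (3,2) = 4.
Cage d needs two cells with product 20, leaving (3,3) = 5.
Row 3 already has 5, leaving (3,4) = 2.
Cage e has product 30, so (3,5) = 3.
Column 3 already has 2, so (4,3) = 1.
Cage c needs product 24, so (4,5) = 2.
Cage a needs two cells with product 8; hence (2,1) = 4.
4 is placed in column 2; hence (2,2) = 2.
2 is placed in column 4, so (2,4) = 5.
Row 3 already has 3; hence (3,1) = 1.
1 is placed in row 4, which forces (4,1) = 3.
3 is placed in column 1, leaving (1,1) = 2.
2 is placed in column 2, which forces (1,2) = 3.
Completed grid: 2 3 4 1 5 / 4 2 3 5 1 / 1 4 5 2 3 / 3 5 1 4 2 / 5 1 2 3 4.

1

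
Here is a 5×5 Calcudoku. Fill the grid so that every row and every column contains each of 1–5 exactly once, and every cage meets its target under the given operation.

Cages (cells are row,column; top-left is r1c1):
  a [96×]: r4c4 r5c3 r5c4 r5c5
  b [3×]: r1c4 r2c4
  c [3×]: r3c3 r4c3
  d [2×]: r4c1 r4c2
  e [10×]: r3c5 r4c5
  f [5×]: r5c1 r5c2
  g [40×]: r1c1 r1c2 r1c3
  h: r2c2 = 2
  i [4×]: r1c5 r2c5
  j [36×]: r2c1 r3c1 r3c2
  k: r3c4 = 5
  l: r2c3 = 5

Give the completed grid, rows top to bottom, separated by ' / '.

The 3 cells of cage j must have product 36, leaving r2c1 = 3.
Cage h is given; hence r2c2 = 2.
L is a freebie, leaving r2c3 = 5.
Row 2 already has 3, leaving r2c4 = 1.
Row 2 already has 1; hence r2c5 = 4.
Cage j has product 36, which forces r3c1 = 4.
Cage j has product 36; hence r3c2 = 3.
Row 3 now contains 3, so r3c3 = 1.
Cage k is given, leaving r3c4 = 5.
5 is placed in row 3; hence r3c5 = 2.
2 is placed in column 2, which forces r4c2 = 1.
Column 3 now contains 1, leaving r4c3 = 3.
The 4 cells of cage a must have product 96, leaving r4c4 = 4.
Column 5 already has 2, which forces r4c5 = 5.
1 is placed in column 2, which forces r5c2 = 5.
Column 5 already has 2, which forces r5c5 = 3.
Cage g has product 40, leaving r1c1 = 5.
Column 2 now contains 5, which forces r1c2 = 4.
Cage g needs product 40, so r1c3 = 2.
1 is placed in column 4, so r1c4 = 3.
Column 5 already has 4, which forces r1c5 = 1.
1 is placed in row 4, leaving r4c1 = 2.
Row 5 already has 5, so r5c1 = 1.
Cage a needs product 96, leaving r5c3 = 4.
3 is placed in row 5, so r5c4 = 2.

5 4 2 3 1 / 3 2 5 1 4 / 4 3 1 5 2 / 2 1 3 4 5 / 1 5 4 2 3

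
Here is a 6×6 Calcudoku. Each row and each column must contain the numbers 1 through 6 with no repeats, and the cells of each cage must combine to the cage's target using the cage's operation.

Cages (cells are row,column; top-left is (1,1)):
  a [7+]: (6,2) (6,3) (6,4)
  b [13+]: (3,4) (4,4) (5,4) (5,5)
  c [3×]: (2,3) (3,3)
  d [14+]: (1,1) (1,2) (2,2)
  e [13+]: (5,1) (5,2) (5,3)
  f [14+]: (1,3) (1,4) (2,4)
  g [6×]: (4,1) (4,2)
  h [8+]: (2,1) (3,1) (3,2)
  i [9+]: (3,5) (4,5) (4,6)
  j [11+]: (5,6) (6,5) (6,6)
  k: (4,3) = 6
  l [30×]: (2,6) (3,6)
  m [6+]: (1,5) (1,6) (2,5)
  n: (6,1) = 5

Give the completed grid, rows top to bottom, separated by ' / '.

K is a freebie; hence (4,3) = 6.
Cage n is a single given cell; hence (6,1) = 5.
Row 6 needs a 3, and only (6,6) is open for it.
In row 6, 6 can only go at (6,5), so (6,5) = 6.
The 3 cells of cage j must have sum 11; hence (5,6) = 2.
Column 6 now contains 2, which forces (1,6) = 1.
1 is placed in column 6, which forces (4,6) = 4.
Cage e needs sum 13, which forces (5,3) = 4.
4 is placed in column 3, so (6,3) = 2.
4 is placed in column 3; hence (1,3) = 5.
The 3 cells of cage i must have sum 9, leaving (3,5) = 4.
Cage i has sum 9; hence (4,5) = 1.
The 4 cells of cage b must have sum 13, which forces (3,4) = 2.
Row 4 now contains 1, which forces (4,4) = 5.
Cage b has sum 13, which forces (5,4) = 1.
The 4 cells of cage b must have sum 13, leaving (5,5) = 5.
Column 4 already has 1, so (6,4) = 4.
Row 6 already has 4, which forces (6,2) = 1.
Cage h has sum 8, so (3,1) = 1.
Row 3 already has 1, leaving (3,3) = 3.
Cage h has sum 8, leaving (2,1) = 2.
3 is placed in column 3, so (2,3) = 1.
Row 2 already has 2, so (2,5) = 3.
3 is placed in row 3, leaving (3,2) = 5.
Row 3 now contains 5, leaving (3,6) = 6.
Column 1 now contains 2, which forces (4,1) = 3.
Row 4 now contains 3, leaving (4,2) = 2.
Column 1 now contains 3, leaving (5,1) = 6.
Row 5 now contains 6, leaving (5,2) = 3.
Column 1 now contains 6; hence (1,1) = 4.
3 is placed in column 2, so (1,2) = 6.
Cage f needs sum 14, so (1,4) = 3.
3 is placed in column 5, so (1,5) = 2.
The 3 cells of cage d must have sum 14, leaving (2,2) = 4.
3 is placed in row 2, so (2,4) = 6.
6 is placed in column 6, so (2,6) = 5.

4 6 5 3 2 1 / 2 4 1 6 3 5 / 1 5 3 2 4 6 / 3 2 6 5 1 4 / 6 3 4 1 5 2 / 5 1 2 4 6 3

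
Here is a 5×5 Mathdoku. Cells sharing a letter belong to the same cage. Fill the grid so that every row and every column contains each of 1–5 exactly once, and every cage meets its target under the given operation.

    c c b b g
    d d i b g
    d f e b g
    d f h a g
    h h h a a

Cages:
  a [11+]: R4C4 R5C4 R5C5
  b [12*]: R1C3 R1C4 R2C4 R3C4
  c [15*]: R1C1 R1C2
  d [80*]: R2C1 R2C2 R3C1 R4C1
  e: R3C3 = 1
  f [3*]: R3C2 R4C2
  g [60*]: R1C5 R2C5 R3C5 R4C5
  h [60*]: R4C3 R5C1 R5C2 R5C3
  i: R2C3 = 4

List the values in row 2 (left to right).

5 2 4 3 1

I is a freebie, so R2C3 = 4.
Cage e is given, which forces R3C3 = 1.
1 is placed in column 3; hence R1C3 = 2.
Cage d needs product 80, leaving R2C1 = 5.
4 is placed in row 2, leaving R2C2 = 2.
Row 3 now contains 1, which forces R3C2 = 3.
3 is placed in row 3; hence R3C4 = 2.
Cage f needs two cells with product 3; hence R4C2 = 1.
Column 1 now contains 5, so R1C1 = 3.
3 is placed in column 2, which forces R1C2 = 5.
Row 1 already has 3, leaving R1C4 = 1.
Row 1 now contains 1, leaving R1C5 = 4.
Column 4 already has 1, which forces R2C4 = 3.
Row 2 now contains 3, so R2C5 = 1.
Row 3 now contains 2; hence R3C1 = 4.
Column 5 already has 4; hence R3C5 = 5.
Cage d needs product 80, so R4C1 = 2.
Column 5 already has 5, so R4C5 = 3.
Cage h needs product 60, leaving R5C1 = 1.
Cage h needs product 60; hence R5C2 = 4.
Row 5 already has 4; hence R5C4 = 5.
3 is placed in column 5, so R5C5 = 2.
Row 4 already has 3; hence R4C3 = 5.
5 is placed in column 4; hence R4C4 = 4.
Row 5 now contains 5; hence R5C3 = 3.
Filled in: 3 5 2 1 4 / 5 2 4 3 1 / 4 3 1 2 5 / 2 1 5 4 3 / 1 4 3 5 2.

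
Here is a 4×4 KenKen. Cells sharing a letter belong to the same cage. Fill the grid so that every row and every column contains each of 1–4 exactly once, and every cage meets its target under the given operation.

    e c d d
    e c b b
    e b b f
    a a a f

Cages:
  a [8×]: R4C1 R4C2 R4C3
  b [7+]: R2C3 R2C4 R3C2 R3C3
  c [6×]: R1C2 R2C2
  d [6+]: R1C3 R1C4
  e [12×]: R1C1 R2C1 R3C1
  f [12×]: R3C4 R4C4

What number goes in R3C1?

3

The only place for 1 in row 1 is R1C1.
In row 1, 3 can only go at R1C2, so R1C2 = 3.
Column 2 already has 3, so R2C2 = 2.
2 is placed in column 2, leaving R3C2 = 1.
Column 2 now contains 1, which forces R4C2 = 4.
Row 4 now contains 4; hence R4C4 = 3.
Cage b has sum 7, which forces R2C3 = 3.
Column 4 now contains 3, which forces R2C4 = 1.
Cage b needs sum 7; hence R3C3 = 2.
Column 4 now contains 3, so R3C4 = 4.
Row 4 now contains 4, which forces R4C1 = 2.
Cage a needs product 8, so R4C3 = 1.
Column 3 now contains 2, leaving R1C3 = 4.
4 is placed in column 4, so R1C4 = 2.
Row 2 already has 3, leaving R2C1 = 4.
4 is placed in row 3, which forces R3C1 = 3.
The full grid is 1 3 4 2 / 4 2 3 1 / 3 1 2 4 / 2 4 1 3.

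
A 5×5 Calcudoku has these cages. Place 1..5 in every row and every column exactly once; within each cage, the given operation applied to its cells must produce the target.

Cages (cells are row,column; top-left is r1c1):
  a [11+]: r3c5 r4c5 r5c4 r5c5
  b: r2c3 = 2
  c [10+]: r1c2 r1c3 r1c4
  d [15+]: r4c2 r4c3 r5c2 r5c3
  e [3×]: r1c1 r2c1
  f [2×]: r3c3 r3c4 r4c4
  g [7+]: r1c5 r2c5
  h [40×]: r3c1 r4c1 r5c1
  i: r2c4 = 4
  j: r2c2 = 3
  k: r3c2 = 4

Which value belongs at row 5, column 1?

Cage j is given; hence r2c2 = 3.
Cage b is given, leaving r2c3 = 2.
I is a freebie, which forces r2c4 = 4.
4 is placed in row 2, which forces r2c5 = 5.
Cage k is given, leaving r3c2 = 4.
Cage f has product 2, so r3c3 = 1.
Cage f has product 2, so r3c4 = 2.
Row 3 now contains 2, which forces r3c5 = 3.
Cage f has product 2, so r4c4 = 1.
Cage e's pair has product 3, so r1c1 = 3.
3 is placed in row 1; hence r1c4 = 5.
Cage g needs two cells with sum 7; hence r1c5 = 2.
3 is placed in row 2, which forces r2c1 = 1.
Row 3 now contains 2, which forces r3c1 = 5.
Column 5 now contains 2, which forces r4c5 = 4.
5 is placed in column 4; hence r5c4 = 3.
Cage a has sum 11; hence r5c5 = 1.
2 is placed in row 1; hence r1c2 = 1.
5 is placed in row 1, leaving r1c3 = 4.
Row 4 now contains 4, which forces r4c1 = 2.
Cage d needs sum 15, leaving r4c2 = 5.
Cage d needs sum 15, which forces r4c3 = 3.
Cage h needs product 40, leaving r5c1 = 4.
Cage d has sum 15, which forces r5c2 = 2.
Row 5 already has 3; hence r5c3 = 5.
Filled in: 3 1 4 5 2 / 1 3 2 4 5 / 5 4 1 2 3 / 2 5 3 1 4 / 4 2 5 3 1.

4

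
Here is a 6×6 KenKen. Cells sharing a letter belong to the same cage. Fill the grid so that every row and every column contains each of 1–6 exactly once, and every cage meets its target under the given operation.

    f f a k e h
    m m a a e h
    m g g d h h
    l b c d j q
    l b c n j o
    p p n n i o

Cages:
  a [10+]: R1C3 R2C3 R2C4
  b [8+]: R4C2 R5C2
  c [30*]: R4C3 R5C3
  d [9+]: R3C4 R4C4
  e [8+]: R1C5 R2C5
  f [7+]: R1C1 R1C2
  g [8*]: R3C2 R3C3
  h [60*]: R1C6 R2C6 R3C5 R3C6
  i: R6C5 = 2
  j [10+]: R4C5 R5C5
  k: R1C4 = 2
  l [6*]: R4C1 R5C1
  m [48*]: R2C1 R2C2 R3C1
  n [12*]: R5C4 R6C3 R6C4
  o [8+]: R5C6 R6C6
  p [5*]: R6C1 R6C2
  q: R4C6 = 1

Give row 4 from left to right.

2 3 5 4 6 1

Cage k is a single given cell; hence R1C4 = 2.
Q is a freebie, which forces R4C6 = 1.
I is a freebie, which forces R6C5 = 2.
Cage h needs product 60; hence R3C5 = 1.
Row 6 needs a 6, and only R6C6 is open for it.
The two cells of cage o must have sum 8, leaving R5C6 = 2.
The only place for 5 in column 1 is R6C1.
Row 6 now contains 5, so R6C2 = 1.
Cage n needs product 12, which forces R5C4 = 1.
Cage l needs two cells with product 6; hence R4C1 = 2.
1 is placed in row 5; hence R5C1 = 3.
Cage m has product 48, so R2C2 = 2.
Column 2 now contains 2; hence R3C2 = 4.
Row 3 now contains 4, so R3C3 = 2.
Cage b's pair has sum 8, so R4C2 = 3.
The two cells of cage b must have sum 8; hence R5C2 = 5.
5 is placed in row 5, so R5C3 = 6.
Row 5 now contains 6, so R5C5 = 4.
The two cells of cage f must have sum 7; hence R1C1 = 1.
Column 2 now contains 3, which forces R1C2 = 6.
Cage m has product 48, so R2C1 = 4.
Row 3 now contains 4, leaving R3C1 = 6.
Column 3 now contains 6, which forces R4C3 = 5.
Column 5 already has 4; hence R4C5 = 6.
Cage h has product 60, so R1C6 = 4.
The 3 cells of cage a must have sum 10, which forces R2C3 = 1.
Cage d's pair has sum 9, so R3C4 = 5.
5 is placed in row 3; hence R3C6 = 3.
6 is placed in row 4, which forces R4C4 = 4.
Column 4 now contains 4; hence R6C4 = 3.
Row 1 now contains 4, so R1C3 = 3.
Row 1 already has 3, so R1C5 = 5.
Column 4 already has 5; hence R2C4 = 6.
Column 5 now contains 5; hence R2C5 = 3.
Column 6 now contains 3, so R2C6 = 5.
3 is placed in row 6, which forces R6C3 = 4.
Completed grid: 1 6 3 2 5 4 / 4 2 1 6 3 5 / 6 4 2 5 1 3 / 2 3 5 4 6 1 / 3 5 6 1 4 2 / 5 1 4 3 2 6.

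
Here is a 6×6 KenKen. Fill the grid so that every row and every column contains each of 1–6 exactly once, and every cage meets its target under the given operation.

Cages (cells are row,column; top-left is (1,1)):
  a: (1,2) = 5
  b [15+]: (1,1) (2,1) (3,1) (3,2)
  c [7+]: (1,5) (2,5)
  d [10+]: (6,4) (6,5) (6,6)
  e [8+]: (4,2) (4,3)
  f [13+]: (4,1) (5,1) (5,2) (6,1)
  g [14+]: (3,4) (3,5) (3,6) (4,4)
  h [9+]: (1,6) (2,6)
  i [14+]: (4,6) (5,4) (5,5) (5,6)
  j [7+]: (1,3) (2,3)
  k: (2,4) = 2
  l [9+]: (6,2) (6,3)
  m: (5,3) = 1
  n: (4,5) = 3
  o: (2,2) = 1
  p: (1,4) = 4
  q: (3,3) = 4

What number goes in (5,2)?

4

A is a freebie, so (1,2) = 5.
Cage p is a single given cell, so (1,4) = 4.
Cage o is a single given cell, leaving (2,2) = 1.
Cage k is given, so (2,4) = 2.
Cage q is given; hence (3,3) = 4.
N is a freebie; hence (4,5) = 3.
Cage m is given; hence (5,3) = 1.
Cage j needs two cells with sum 7; hence (1,3) = 2.
Row 1 already has 2; hence (1,5) = 1.
The two cells of cage j must have sum 7; hence (2,3) = 5.
Row 2 now contains 5, leaving (2,5) = 6.
Row 2 already has 6; hence (2,6) = 3.
2 is placed in column 3, so (4,3) = 6.
Column 3 now contains 6, leaving (6,3) = 3.
Column 6 already has 3, which forces (1,6) = 6.
Row 2 now contains 3, leaving (2,1) = 4.
Row 4 already has 6, which forces (4,2) = 2.
Cage l's pair has sum 9; hence (6,2) = 6.
6 is placed in row 1, leaving (1,1) = 3.
The 4 cells of cage b must have sum 15, leaving (3,1) = 5.
Column 2 already has 6, so (3,2) = 3.
3 is placed in row 3; hence (3,4) = 6.
5 is placed in row 3, so (3,5) = 2.
Row 3 already has 2, so (3,6) = 1.
5 is placed in column 1, leaving (4,1) = 1.
Row 4 already has 1, which forces (4,4) = 5.
5 is placed in row 4, so (4,6) = 4.
3 is placed in column 1, which forces (5,1) = 6.
Cage f has sum 13, so (5,2) = 4.
Column 4 now contains 6, so (5,4) = 3.
4 is placed in row 5, leaving (5,5) = 5.
Row 5 already has 5; hence (5,6) = 2.
Column 1 now contains 1, leaving (6,1) = 2.
5 is placed in column 4, leaving (6,4) = 1.
Column 5 now contains 5, so (6,5) = 4.
Column 6 now contains 4, leaving (6,6) = 5.
Filled in: 3 5 2 4 1 6 / 4 1 5 2 6 3 / 5 3 4 6 2 1 / 1 2 6 5 3 4 / 6 4 1 3 5 2 / 2 6 3 1 4 5.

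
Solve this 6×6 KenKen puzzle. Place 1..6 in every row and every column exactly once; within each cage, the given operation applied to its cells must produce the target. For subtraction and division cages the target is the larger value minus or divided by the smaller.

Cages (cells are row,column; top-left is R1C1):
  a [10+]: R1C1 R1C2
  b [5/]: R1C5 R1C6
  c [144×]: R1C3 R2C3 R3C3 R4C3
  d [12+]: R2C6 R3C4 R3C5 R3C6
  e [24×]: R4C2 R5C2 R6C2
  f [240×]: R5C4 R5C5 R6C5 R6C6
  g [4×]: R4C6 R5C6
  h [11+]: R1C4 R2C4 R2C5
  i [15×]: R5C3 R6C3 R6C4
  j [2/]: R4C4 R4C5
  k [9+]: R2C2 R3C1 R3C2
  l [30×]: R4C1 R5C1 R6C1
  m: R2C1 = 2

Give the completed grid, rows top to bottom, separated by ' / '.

4 6 3 2 1 5 / 2 1 6 4 5 3 / 3 5 4 1 6 2 / 5 4 2 6 3 1 / 6 3 1 5 2 4 / 1 2 5 3 4 6

Cage m is a single given cell, leaving R2C1 = 2.
The only place for 5 in row 4 is R4C1.
Column 1 needs a 3, and only R3C1 is open for it.
In column 1, 4 can only go at R1C1, so R1C1 = 4.
4 is placed in row 1; hence R1C2 = 6.
Cage b needs two cells with quotient 5; hence R1C5 = 1.
R4C6 and R5C6 in column 6 are {1, 4}; hence R1C6 = 5.
Column 6 now contains 5, so R2C6 = 3.
The 3 cells of cage h must have sum 11, so R1C4 = 2.
Cage d needs sum 12, which forces R3C4 = 1.
Row 1 already has 2, leaving R1C3 = 3.
The 3 cells of cage i must have product 15, leaving R6C4 = 3.
In row 2, 1 can only go at R2C2, so R2C2 = 1.
Cage k has sum 9; hence R3C2 = 5.
Row 2 needs a 6, and only R2C3 is open for it.
The only place for 4 in row 3 is R3C3.
Column 3 already has 4; hence R4C3 = 2.
Row 4 already has 2, so R4C5 = 3.
Row 4 now contains 3, leaving R4C2 = 4.
Cage j's pair has quotient 2, leaving R4C4 = 6.
4 is placed in row 4, leaving R4C6 = 1.
Cage e needs product 24; hence R5C2 = 3.
Column 6 already has 1, so R5C6 = 4.
Cage e has product 24, so R6C2 = 2.
2 is placed in row 6, so R6C6 = 6.
The 4 cells of cage d must have sum 12; hence R3C5 = 6.
Column 6 already has 6, leaving R3C6 = 2.
The 3 cells of cage l must have product 30; hence R5C1 = 6.
4 is placed in row 5, leaving R5C4 = 5.
The 4 cells of cage f must have product 240, so R5C5 = 2.
6 is placed in row 6; hence R6C1 = 1.
Row 6 already has 1, so R6C3 = 5.
Cage f needs product 240, so R6C5 = 4.
Column 4 now contains 5, leaving R2C4 = 4.
Column 5 now contains 4, leaving R2C5 = 5.
Row 5 already has 5, leaving R5C3 = 1.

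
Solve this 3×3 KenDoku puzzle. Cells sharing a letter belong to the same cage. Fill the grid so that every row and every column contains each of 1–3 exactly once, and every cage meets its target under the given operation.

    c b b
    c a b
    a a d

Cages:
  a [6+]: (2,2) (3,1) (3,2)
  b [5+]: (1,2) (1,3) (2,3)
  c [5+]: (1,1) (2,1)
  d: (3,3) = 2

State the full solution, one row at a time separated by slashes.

Cage d is given; hence (3,3) = 2.
Cage b needs sum 5, which forces (1,2) = 1.
Cage b has sum 5, which forces (1,3) = 3.
Cage a needs sum 6, leaving (2,2) = 2.
Column 3 already has 2, so (2,3) = 1.
Column 2 already has 1, so (3,2) = 3.
Row 1 now contains 3; hence (1,1) = 2.
2 is placed in row 2, which forces (2,1) = 3.
Row 3 now contains 3, leaving (3,1) = 1.

2 1 3 / 3 2 1 / 1 3 2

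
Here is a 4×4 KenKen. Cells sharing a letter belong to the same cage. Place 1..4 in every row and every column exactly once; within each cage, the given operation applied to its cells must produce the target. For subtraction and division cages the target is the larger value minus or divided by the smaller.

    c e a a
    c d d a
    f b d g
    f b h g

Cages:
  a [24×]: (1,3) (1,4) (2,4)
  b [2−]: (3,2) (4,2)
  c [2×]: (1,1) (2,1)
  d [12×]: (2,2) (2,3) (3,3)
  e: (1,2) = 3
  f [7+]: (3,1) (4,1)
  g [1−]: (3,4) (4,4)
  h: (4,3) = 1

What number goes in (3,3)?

3

Cage e is given, which forces (1,2) = 3.
H is a freebie, so (4,3) = 1.
Cage a has product 24; hence (2,4) = 3.
Cage d needs product 12, leaving (2,2) = 1.
3 is placed in row 2, which forces (2,3) = 4.
The 3 cells of cage d must have product 12, leaving (3,3) = 3.
Cage g's pair has difference 1; hence (3,4) = 1.
Cage g needs two cells with difference 1, so (4,4) = 2.
Cage c's pair has product 2, leaving (1,1) = 1.
Column 3 already has 4, so (1,3) = 2.
Column 4 already has 2, which forces (1,4) = 4.
Row 2 already has 1, so (2,1) = 2.
Row 3 already has 3, which forces (3,1) = 4.
Cage b's pair has difference 2, which forces (3,2) = 2.
Cage f's pair has sum 7, so (4,1) = 3.
2 is placed in row 4, which forces (4,2) = 4.
The full grid is 1 3 2 4 / 2 1 4 3 / 4 2 3 1 / 3 4 1 2.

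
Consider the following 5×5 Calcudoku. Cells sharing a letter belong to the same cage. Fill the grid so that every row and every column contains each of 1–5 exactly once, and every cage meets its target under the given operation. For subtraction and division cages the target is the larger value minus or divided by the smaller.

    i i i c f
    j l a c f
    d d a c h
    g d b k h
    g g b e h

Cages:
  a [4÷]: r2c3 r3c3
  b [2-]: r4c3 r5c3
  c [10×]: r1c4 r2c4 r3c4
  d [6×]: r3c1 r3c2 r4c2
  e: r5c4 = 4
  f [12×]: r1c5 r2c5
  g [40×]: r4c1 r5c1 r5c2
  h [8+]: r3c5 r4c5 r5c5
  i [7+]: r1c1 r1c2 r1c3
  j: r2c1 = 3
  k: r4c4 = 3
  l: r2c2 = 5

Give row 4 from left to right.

Cage j is a single given cell, so r2c1 = 3.
L is a freebie, leaving r2c2 = 5.
Row 2 now contains 3, which forces r2c5 = 4.
K is a freebie, so r4c4 = 3.
Cage e is given; hence r5c4 = 4.
Column 5 now contains 4; hence r1c5 = 3.
4 is placed in row 2, which forces r2c3 = 1.
Row 2 now contains 1, which forces r2c4 = 2.
Cage d has product 6, so r3c2 = 3.
Cage a's pair has quotient 4, which forces r3c3 = 4.
Cage g has product 40, leaving r4c1 = 4.
4 is placed in column 3; hence r4c3 = 5.
The 3 cells of cage g must have product 40, leaving r5c1 = 5.
Row 5 now contains 4; hence r5c2 = 2.
2 is placed in row 5, leaving r5c3 = 3.
2 is placed in row 5, so r5c5 = 1.
Cage i has sum 7, which forces r1c1 = 1.
Cage i needs sum 7; hence r1c2 = 4.
4 is placed in column 3, which forces r1c3 = 2.
1 is placed in row 1; hence r1c4 = 5.
Cage d has product 6, which forces r3c1 = 2.
Column 4 now contains 5, so r3c4 = 1.
Cage h has sum 8, leaving r3c5 = 5.
Column 2 now contains 2, leaving r4c2 = 1.
Column 5 already has 1; hence r4c5 = 2.
Completed grid: 1 4 2 5 3 / 3 5 1 2 4 / 2 3 4 1 5 / 4 1 5 3 2 / 5 2 3 4 1.

4 1 5 3 2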